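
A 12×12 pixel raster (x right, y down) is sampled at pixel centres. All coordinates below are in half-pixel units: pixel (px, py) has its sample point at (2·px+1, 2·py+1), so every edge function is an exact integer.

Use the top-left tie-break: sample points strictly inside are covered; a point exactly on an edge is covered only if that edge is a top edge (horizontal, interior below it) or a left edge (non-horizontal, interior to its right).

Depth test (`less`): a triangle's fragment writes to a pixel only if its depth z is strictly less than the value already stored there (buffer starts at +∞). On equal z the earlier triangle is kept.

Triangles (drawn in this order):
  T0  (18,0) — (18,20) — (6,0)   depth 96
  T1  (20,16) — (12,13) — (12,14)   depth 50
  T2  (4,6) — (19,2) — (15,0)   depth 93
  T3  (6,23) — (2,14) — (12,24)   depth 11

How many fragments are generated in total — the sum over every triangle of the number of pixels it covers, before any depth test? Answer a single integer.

T0:
  2·area = 240
  edge (18, 0)→(18, 20): d=(0,20) right/bottom  bias=-1
  edge (18, 20)→(6, 0): d=(-12,-20) top-left  bias=+0
  edge (6, 0)→(18, 0): d=(12,0) top-left  bias=+0
    (3,0)@(7, 1): e=[220,8,12] → #
    (4,0)@(9, 1): e=[180,48,12] → #
    (5,0)@(11, 1): e=[140,88,12] → #
    (6,0)@(13, 1): e=[100,128,12] → #
    (7,0)@(15, 1): e=[60,168,12] → #
    (8,0)@(17, 1): e=[20,208,12] → #
    (9,0)@(19, 1): e=[-20,248,12] → ·
    (3,1)@(7, 3): e=[220,-16,36] → ·
    (4,1)@(9, 3): e=[180,24,36] → #
    (9,1)@(19, 3): e=[-20,224,36] → ·
    (4,2)@(9, 5): e=[180,0,60] → #  [on edge]
    (9,2)@(19, 5): e=[-20,200,60] → ·
    (7,7)@(15, 15): e=[60,0,180] → #  [on edge]
  covered (31 px):
    · · · # # # # # # · · ·
    · · · · # # # # # · · ·
    · · · · # # # # # · · ·
    · · · · · # # # # · · ·
    · · · · · · # # # · · ·
    · · · · · · # # # · · ·
    · · · · · · · # # · · ·
    · · · · · · · # # · · ·
    · · · · · · · · # · · ·
    · · · · · · · · · · · ·
    · · · · · · · · · · · ·
    · · · · · · · · · · · ·
T1:
  2·area = 8  (B↔C swapped to make it positive)
  edge (20, 16)→(12, 14): d=(-8,-2) top-left  bias=+0
  edge (12, 14)→(12, 13): d=(0,-1) top-left  bias=+0
  edge (12, 13)→(20, 16): d=(8,3) right/bottom  bias=-1
    (8,7)@(17, 15): e=[2,5,1] → #
    (9,7)@(19, 15): e=[6,7,-5] → ·
    (8,8)@(17, 17): e=[-14,5,17] → ·
  covered (1 px):
    · · · · · · · · · · · ·
    · · · · · · · · · · · ·
    · · · · · · · · · · · ·
    · · · · · · · · · · · ·
    · · · · · · · · · · · ·
    · · · · · · · · · · · ·
    · · · · · · · · · · · ·
    · · · · · · · · # · · ·
    · · · · · · · · · · · ·
    · · · · · · · · · · · ·
    · · · · · · · · · · · ·
    · · · · · · · · · · · ·
T2:
  2·area = 46  (B↔C swapped to make it positive)
  edge (4, 6)→(15, 0): d=(11,-6) top-left  bias=+0
  edge (15, 0)→(19, 2): d=(4,2) right/bottom  bias=-1
  edge (19, 2)→(4, 6): d=(-15,4) right/bottom  bias=-1
    (7,0)@(15, 1): e=[11,4,31] → #
    (8,0)@(17, 1): e=[23,0,23] → ·  [on edge]
    (5,1)@(11, 3): e=[9,20,17] → #
    (6,1)@(13, 3): e=[21,16,9] → #
    (8,1)@(17, 3): e=[45,8,-7] → ·
    (10,1)@(21, 3): e=[69,0,-23] → ·  [on edge]
    (3,2)@(7, 5): e=[7,36,3] → #
    (4,2)@(9, 5): e=[19,32,-5] → ·
    (5,2)@(11, 5): e=[31,28,-13] → ·
    (6,2)@(13, 5): e=[43,24,-21] → ·
    (7,2)@(15, 5): e=[55,20,-29] → ·
    (3,3)@(7, 7): e=[29,44,-27] → ·
  covered (5 px):
    · · · · · · · # · · · ·
    · · · · · # # # · · · ·
    · · · # · · · · · · · ·
    · · · · · · · · · · · ·
    · · · · · · · · · · · ·
    · · · · · · · · · · · ·
    · · · · · · · · · · · ·
    · · · · · · · · · · · ·
    · · · · · · · · · · · ·
    · · · · · · · · · · · ·
    · · · · · · · · · · · ·
    · · · · · · · · · · · ·
T3:
  2·area = 50
  edge (6, 23)→(2, 14): d=(-4,-9) top-left  bias=+0
  edge (2, 14)→(12, 24): d=(10,10) right/bottom  bias=-1
  edge (12, 24)→(6, 23): d=(-6,-1) top-left  bias=+0
    (0,6)@(1, 13): e=[-5,0,55] → ·  [on edge]
    (1,7)@(3, 15): e=[5,0,45] → ·  [on edge]
    (2,8)@(5, 17): e=[15,0,35] → ·  [on edge]
    (2,9)@(5, 19): e=[7,20,23] → #
    (3,9)@(7, 19): e=[25,0,25] → ·  [on edge]
    (2,10)@(5, 21): e=[-1,40,11] → ·
    (3,10)@(7, 21): e=[17,20,13] → #
    (4,10)@(9, 21): e=[35,0,15] → ·  [on edge]
    (3,11)@(7, 23): e=[9,40,1] → #
    (4,11)@(9, 23): e=[27,20,3] → #
    (5,11)@(11, 23): e=[45,0,5] → ·  [on edge]
  covered (4 px):
    · · · · · · · · · · · ·
    · · · · · · · · · · · ·
    · · · · · · · · · · · ·
    · · · · · · · · · · · ·
    · · · · · · · · · · · ·
    · · · · · · · · · · · ·
    · · · · · · · · · · · ·
    · · · · · · · · · · · ·
    · · · · · · · · · · · ·
    · · # · · · · · · · · ·
    · · · # · · · · · · · ·
    · · · # # · · · · · · ·

Final: 41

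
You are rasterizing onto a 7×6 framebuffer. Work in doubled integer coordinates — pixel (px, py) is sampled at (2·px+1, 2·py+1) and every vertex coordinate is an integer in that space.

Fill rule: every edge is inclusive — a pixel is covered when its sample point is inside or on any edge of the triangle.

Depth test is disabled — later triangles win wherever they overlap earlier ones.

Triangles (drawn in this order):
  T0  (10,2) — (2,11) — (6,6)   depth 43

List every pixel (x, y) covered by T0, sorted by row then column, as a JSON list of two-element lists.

T0:
  2·area = 4
  edge (10, 2)→(2, 11): d=(-8,9) inclusive
  edge (2, 11)→(6, 6): d=(4,-5) inclusive
  edge (6, 6)→(10, 2): d=(4,-4) inclusive
    (5,0)@(11, 1): e=[-1,5,0] → ·  [on edge]
    (4,1)@(9, 3): e=[1,3,0] → #  [on edge]
    (5,1)@(11, 3): e=[-17,13,8] → ·
    (3,2)@(7, 5): e=[3,1,0] → #  [on edge]
    (4,2)@(9, 5): e=[-15,11,8] → ·
    (2,3)@(5, 7): e=[5,-1,0] → ·  [on edge]
    (3,3)@(7, 7): e=[-13,9,8] → ·
    (1,4)@(3, 9): e=[7,-3,0] → ·  [on edge]
    (0,5)@(1, 11): e=[9,-5,0] → ·  [on edge]
  covered (2 px):
    · · · · · · ·
    · · · · # · ·
    · · · # · · ·
    · · · · · · ·
    · · · · · · ·
    · · · · · · ·

Answer: [[4,1],[3,2]]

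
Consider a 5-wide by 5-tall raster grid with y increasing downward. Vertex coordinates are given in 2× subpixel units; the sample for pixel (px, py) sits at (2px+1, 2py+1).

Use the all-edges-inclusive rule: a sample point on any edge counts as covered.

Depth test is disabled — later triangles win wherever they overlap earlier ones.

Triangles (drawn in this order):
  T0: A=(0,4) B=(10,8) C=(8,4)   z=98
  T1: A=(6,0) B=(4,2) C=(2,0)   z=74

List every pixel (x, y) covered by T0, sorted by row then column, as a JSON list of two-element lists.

T0:
  2·area = 32  (B↔C swapped to make it positive)
  edge (0, 4)→(8, 4): d=(8,0) inclusive
  edge (8, 4)→(10, 8): d=(2,4) inclusive
  edge (10, 8)→(0, 4): d=(-10,-4) inclusive
    (1,2)@(3, 5): e=[8,22,2] → █
    (2,2)@(5, 5): e=[8,14,10] → █
    (3,2)@(7, 5): e=[8,6,18] → █
    (4,2)@(9, 5): e=[8,-2,26] → ·
    (1,3)@(3, 7): e=[24,26,-18] → ·
    (2,3)@(5, 7): e=[24,18,-10] → ·
    (3,3)@(7, 7): e=[24,10,-2] → ·
    (4,3)@(9, 7): e=[24,2,6] → █
    (4,4)@(9, 9): e=[40,6,-14] → ·
  covered (4 px):
    · · · · ·
    · · · · ·
    · █ █ █ ·
    · · · · █
    · · · · ·
T1:
  2·area = 8
  edge (6, 0)→(4, 2): d=(-2,2) inclusive
  edge (4, 2)→(2, 0): d=(-2,-2) inclusive
  edge (2, 0)→(6, 0): d=(4,0) inclusive
    (1,0)@(3, 1): e=[4,0,4] → █  [on edge]
    (2,0)@(5, 1): e=[0,4,4] → █  [on edge]
    (3,0)@(7, 1): e=[-4,8,4] → ·
    (1,1)@(3, 3): e=[0,-4,12] → ·  [on edge]
    (2,1)@(5, 3): e=[-4,0,12] → ·  [on edge]
    (0,2)@(1, 5): e=[0,-12,20] → ·  [on edge]
    (3,2)@(7, 5): e=[-12,0,20] → ·  [on edge]
    (4,3)@(9, 7): e=[-20,0,28] → ·  [on edge]
  covered (2 px):
    · █ █ · ·
    · · · · ·
    · · · · ·
    · · · · ·
    · · · · ·

Result: [[1,2],[2,2],[3,2],[4,3]]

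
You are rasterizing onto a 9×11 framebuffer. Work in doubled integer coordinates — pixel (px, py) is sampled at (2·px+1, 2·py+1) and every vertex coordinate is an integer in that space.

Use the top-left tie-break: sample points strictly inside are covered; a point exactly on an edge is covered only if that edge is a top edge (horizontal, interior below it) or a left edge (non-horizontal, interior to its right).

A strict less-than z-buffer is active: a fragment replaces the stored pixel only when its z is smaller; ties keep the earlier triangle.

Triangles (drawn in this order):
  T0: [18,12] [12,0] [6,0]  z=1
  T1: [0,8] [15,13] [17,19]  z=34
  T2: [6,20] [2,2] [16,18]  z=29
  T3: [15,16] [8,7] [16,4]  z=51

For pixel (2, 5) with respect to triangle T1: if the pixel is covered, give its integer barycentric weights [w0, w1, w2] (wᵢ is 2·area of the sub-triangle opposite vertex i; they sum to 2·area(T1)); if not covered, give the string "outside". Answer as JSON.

T0:
  2·area = 72  (B↔C swapped to make it positive)
  edge (18, 12)→(6, 0): d=(-12,-12) top-left  bias=+0
  edge (6, 0)→(12, 0): d=(6,0) top-left  bias=+0
  edge (12, 0)→(18, 12): d=(6,12) right/bottom  bias=-1
    (3,0)@(7, 1): e=[0,6,66] → #  [on edge]
    (4,0)@(9, 1): e=[24,6,42] → #
    (5,0)@(11, 1): e=[48,6,18] → #
    (6,0)@(13, 1): e=[72,6,-6] → ·
    (3,1)@(7, 3): e=[-24,18,78] → ·
    (4,1)@(9, 3): e=[0,18,54] → #  [on edge]
    (6,1)@(13, 3): e=[48,18,6] → #
    (7,1)@(15, 3): e=[72,18,-18] → ·
    (4,2)@(9, 5): e=[-24,30,66] → ·
    (5,2)@(11, 5): e=[0,30,42] → #  [on edge]
    (7,2)@(15, 5): e=[48,30,-6] → ·
    (5,3)@(11, 7): e=[-24,42,54] → ·
    (6,3)@(13, 7): e=[0,42,30] → #  [on edge]
    (7,4)@(15, 9): e=[0,54,18] → #  [on edge]
    (8,5)@(17, 11): e=[0,66,6] → #  [on edge]
  covered (12 px):
    · · · # # # · · ·
    · · · · # # # · ·
    · · · · · # # · ·
    · · · · · · # # ·
    · · · · · · · # ·
    · · · · · · · · #
    · · · · · · · · ·
    · · · · · · · · ·
    · · · · · · · · ·
    · · · · · · · · ·
    · · · · · · · · ·
T1:
  2·area = 80
  edge (0, 8)→(15, 13): d=(15,5) right/bottom  bias=-1
  edge (15, 13)→(17, 19): d=(2,6) right/bottom  bias=-1
  edge (17, 19)→(0, 8): d=(-17,-11) top-left  bias=+0
    (5,0)@(11, 1): e=[-160,0,240] → ·  [on edge]
    (6,3)@(13, 7): e=[-80,0,160] → ·  [on edge]
    (1,4)@(3, 9): e=[0,64,16] → ·  [on edge]
    (2,5)@(5, 11): e=[20,56,4] → #
    (3,5)@(7, 11): e=[10,44,26] → #
    (4,5)@(9, 11): e=[0,32,48] → ·  [on edge]
    (2,6)@(5, 13): e=[50,60,-30] → ·
    (3,6)@(7, 13): e=[40,48,-8] → ·
    (4,6)@(9, 13): e=[30,36,14] → #
    (5,6)@(11, 13): e=[20,24,36] → #
    (6,6)@(13, 13): e=[10,12,58] → #
    (7,6)@(15, 13): e=[0,0,80] → ·  [on edge]
    (8,9)@(17, 19): e=[80,0,0] → ·  [on edge]
  covered (9 px):
    · · · · · · · · ·
    · · · · · · · · ·
    · · · · · · · · ·
    · · · · · · · · ·
    · · · · · · · · ·
    · · # # · · · · ·
    · · · · # # # · ·
    · · · · · # # # ·
    · · · · · · · # ·
    · · · · · · · · ·
    · · · · · · · · ·
T2:
  2·area = 188
  edge (6, 20)→(2, 2): d=(-4,-18) top-left  bias=+0
  edge (2, 2)→(16, 18): d=(14,16) right/bottom  bias=-1
  edge (16, 18)→(6, 20): d=(-10,2) right/bottom  bias=-1
    (1,2)@(3, 5): e=[6,26,156] → #
    (2,2)@(5, 5): e=[42,-6,152] → ·
    (1,3)@(3, 7): e=[-2,54,136] → ·
    (2,3)@(5, 7): e=[34,22,132] → #
    (3,3)@(7, 7): e=[70,-10,128] → ·
    (2,4)@(5, 9): e=[26,50,112] → #
    (3,4)@(7, 9): e=[62,18,108] → #
    (4,4)@(9, 9): e=[98,-14,104] → ·
    (2,5)@(5, 11): e=[18,78,92] → #
    (4,5)@(9, 11): e=[90,14,84] → #
    (5,5)@(11, 11): e=[126,-18,80] → ·
    (2,6)@(5, 13): e=[10,106,72] → #
    (5,9)@(11, 19): e=[94,94,0] → ·  [on edge]
    (0,10)@(1, 21): e=[-94,282,0] → ·  [on edge]
  covered (23 px):
    · · · · · · · · ·
    · · · · · · · · ·
    · # · · · · · · ·
    · · # · · · · · ·
    · · # # · · · · ·
    · · # # # · · · ·
    · · # # # # · · ·
    · · # # # # # · ·
    · · · # # # # # ·
    · · · # # · · · ·
    · · · · · · · · ·
T3:
  2·area = 93
  edge (15, 16)→(8, 7): d=(-7,-9) top-left  bias=+0
  edge (8, 7)→(16, 4): d=(8,-3) top-left  bias=+0
  edge (16, 4)→(15, 16): d=(-1,12) right/bottom  bias=-1
    (7,2)@(15, 5): e=[77,5,11] → #
    (8,2)@(17, 5): e=[95,11,-13] → ·
    (4,3)@(9, 7): e=[9,3,81] → #
    (5,3)@(11, 7): e=[27,9,57] → #
    (6,3)@(13, 7): e=[45,15,33] → #
    (8,3)@(17, 7): e=[81,27,-15] → ·
    (4,4)@(9, 9): e=[-5,19,79] → ·
    (5,4)@(11, 9): e=[13,25,55] → #
    (8,4)@(17, 9): e=[67,43,-17] → ·
    (5,5)@(11, 11): e=[-1,41,53] → ·
    (6,5)@(13, 11): e=[17,47,29] → #
    (8,5)@(17, 11): e=[53,59,-19] → ·
  covered (13 px):
    · · · · · · · · ·
    · · · · · · · · ·
    · · · · · · · # ·
    · · · · # # # # ·
    · · · · · # # # ·
    · · · · · · # # ·
    · · · · · · # # ·
    · · · · · · · # ·
    · · · · · · · · ·
    · · · · · · · · ·
    · · · · · · · · ·

Answer: [56,4,20]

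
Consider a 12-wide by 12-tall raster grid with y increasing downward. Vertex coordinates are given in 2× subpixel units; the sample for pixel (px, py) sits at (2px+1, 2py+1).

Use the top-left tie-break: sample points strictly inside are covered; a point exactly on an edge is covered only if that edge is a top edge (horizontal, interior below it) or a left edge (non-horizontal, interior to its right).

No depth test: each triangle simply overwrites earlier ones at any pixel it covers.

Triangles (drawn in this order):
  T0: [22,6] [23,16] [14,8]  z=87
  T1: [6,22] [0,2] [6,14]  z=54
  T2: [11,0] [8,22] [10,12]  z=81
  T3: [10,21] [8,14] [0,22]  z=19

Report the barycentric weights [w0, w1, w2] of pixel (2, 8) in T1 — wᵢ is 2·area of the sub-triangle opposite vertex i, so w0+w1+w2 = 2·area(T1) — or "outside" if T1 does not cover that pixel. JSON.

T0:
  2·area = 82
  edge (22, 6)→(23, 16): d=(1,10) right/bottom  bias=-1
  edge (23, 16)→(14, 8): d=(-9,-8) top-left  bias=+0
  edge (14, 8)→(22, 6): d=(8,-2) top-left  bias=+0
    (9,3)@(19, 7): e=[31,49,2] → #
    (10,3)@(21, 7): e=[11,65,6] → #
    (11,3)@(23, 7): e=[-9,81,10] → ·
    (8,4)@(17, 9): e=[53,15,14] → #
    (11,4)@(23, 9): e=[-7,63,26] → ·
    (8,5)@(17, 11): e=[55,-3,30] → ·
    (9,5)@(19, 11): e=[35,13,34] → #
    (11,5)@(23, 11): e=[-5,45,42] → ·
    (9,6)@(19, 13): e=[37,-5,50] → ·
    (10,6)@(21, 13): e=[17,11,54] → #
    (11,6)@(23, 13): e=[-3,27,58] → ·
    (10,7)@(21, 15): e=[19,-7,70] → ·
  covered (8 px):
    · · · · · · · · · · · ·
    · · · · · · · · · · · ·
    · · · · · · · · · · · ·
    · · · · · · · · · # # ·
    · · · · · · · · # # # ·
    · · · · · · · · · # # ·
    · · · · · · · · · · # ·
    · · · · · · · · · · · ·
    · · · · · · · · · · · ·
    · · · · · · · · · · · ·
    · · · · · · · · · · · ·
    · · · · · · · · · · · ·
T1:
  2·area = 48
  edge (6, 22)→(0, 2): d=(-6,-20) top-left  bias=+0
  edge (0, 2)→(6, 14): d=(6,12) right/bottom  bias=-1
  edge (6, 14)→(6, 22): d=(0,8) right/bottom  bias=-1
    (0,2)@(1, 5): e=[2,6,40] → #
    (1,2)@(3, 5): e=[42,-18,24] → ·
    (0,3)@(1, 7): e=[-10,18,40] → ·
    (1,4)@(3, 9): e=[18,6,24] → #
    (2,4)@(5, 9): e=[58,-18,8] → ·
    (1,5)@(3, 11): e=[6,18,24] → #
    (2,5)@(5, 11): e=[46,-6,8] → ·
    (1,6)@(3, 13): e=[-6,30,24] → ·
    (2,6)@(5, 13): e=[34,6,8] → #
    (3,6)@(7, 13): e=[74,-18,-8] → ·
    (2,7)@(5, 15): e=[22,18,8] → #
    (3,7)@(7, 15): e=[62,-6,-8] → ·
  covered (6 px):
    · · · · · · · · · · · ·
    · · · · · · · · · · · ·
    # · · · · · · · · · · ·
    · · · · · · · · · · · ·
    · # · · · · · · · · · ·
    · # · · · · · · · · · ·
    · · # · · · · · · · · ·
    · · # · · · · · · · · ·
    · · # · · · · · · · · ·
    · · · · · · · · · · · ·
    · · · · · · · · · · · ·
    · · · · · · · · · · · ·
T2:
  2·area = 14  (B↔C swapped to make it positive)
  edge (11, 0)→(10, 12): d=(-1,12) right/bottom  bias=-1
  edge (10, 12)→(8, 22): d=(-2,10) right/bottom  bias=-1
  edge (8, 22)→(11, 0): d=(3,-22) top-left  bias=+0
    (5,3)@(11, 7): e=[-7,0,21] → ·  [on edge]
    (4,7)@(9, 15): e=[9,4,1] → #
    (5,7)@(11, 15): e=[-15,-16,45] → ·
    (4,8)@(9, 17): e=[7,0,7] → ·  [on edge]
  covered (1 px):
    · · · · · · · · · · · ·
    · · · · · · · · · · · ·
    · · · · · · · · · · · ·
    · · · · · · · · · · · ·
    · · · · · · · · · · · ·
    · · · · · · · · · · · ·
    · · · · · · · · · · · ·
    · · · · # · · · · · · ·
    · · · · · · · · · · · ·
    · · · · · · · · · · · ·
    · · · · · · · · · · · ·
    · · · · · · · · · · · ·
T3:
  2·area = 72  (B↔C swapped to make it positive)
  edge (10, 21)→(0, 22): d=(-10,1) right/bottom  bias=-1
  edge (0, 22)→(8, 14): d=(8,-8) top-left  bias=+0
  edge (8, 14)→(10, 21): d=(2,7) right/bottom  bias=-1
    (10,0)@(21, 1): e=[189,0,-117] → ·  [on edge]
    (9,1)@(19, 3): e=[171,0,-99] → ·  [on edge]
    (8,2)@(17, 5): e=[153,0,-81] → ·  [on edge]
    (7,3)@(15, 7): e=[135,0,-63] → ·  [on edge]
    (6,4)@(13, 9): e=[117,0,-45] → ·  [on edge]
    (5,5)@(11, 11): e=[99,0,-27] → ·  [on edge]
    (4,6)@(9, 13): e=[81,0,-9] → ·  [on edge]
    (3,7)@(7, 15): e=[63,0,9] → #  [on edge]
    (4,7)@(9, 15): e=[61,16,-5] → ·
    (2,8)@(5, 17): e=[45,0,27] → #  [on edge]
    (4,8)@(9, 17): e=[41,32,-1] → ·
    (1,9)@(3, 19): e=[27,0,45] → #  [on edge]
    (0,10)@(1, 21): e=[9,0,63] → #  [on edge]
  covered (12 px):
    · · · · · · · · · · · ·
    · · · · · · · · · · · ·
    · · · · · · · · · · · ·
    · · · · · · · · · · · ·
    · · · · · · · · · · · ·
    · · · · · · · · · · · ·
    · · · · · · · · · · · ·
    · · · # · · · · · · · ·
    · · # # · · · · · · · ·
    · # # # # · · · · · · ·
    # # # # # · · · · · · ·
    · · · · · · · · · · · ·

Result: [30,8,10]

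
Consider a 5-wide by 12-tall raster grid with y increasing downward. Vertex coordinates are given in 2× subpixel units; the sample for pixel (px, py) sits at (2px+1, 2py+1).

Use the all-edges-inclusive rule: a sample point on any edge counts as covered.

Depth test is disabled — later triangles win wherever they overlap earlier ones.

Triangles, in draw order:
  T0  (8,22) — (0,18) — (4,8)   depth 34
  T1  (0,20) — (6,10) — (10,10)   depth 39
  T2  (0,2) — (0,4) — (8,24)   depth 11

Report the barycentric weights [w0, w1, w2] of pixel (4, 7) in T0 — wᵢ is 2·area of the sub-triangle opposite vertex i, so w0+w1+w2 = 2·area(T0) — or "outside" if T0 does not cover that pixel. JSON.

T0:
  2·area = 96
  edge (8, 22)→(0, 18): d=(-8,-4) inclusive
  edge (0, 18)→(4, 8): d=(4,-10) inclusive
  edge (4, 8)→(8, 22): d=(4,14) inclusive
    (1,5)@(3, 11): e=[68,2,26] → X
    (2,5)@(5, 11): e=[76,22,-2] → .
    (1,6)@(3, 13): e=[52,10,34] → X
    (2,6)@(5, 13): e=[60,30,6] → X
    (3,6)@(7, 13): e=[68,50,-22] → .
    (1,7)@(3, 15): e=[36,18,42] → X
    (3,7)@(7, 15): e=[52,58,-14] → .
    (0,8)@(1, 17): e=[12,6,78] → X
    (3,8)@(7, 17): e=[36,66,-6] → .
    (0,9)@(1, 19): e=[-4,14,86] → .
    (1,9)@(3, 19): e=[4,34,58] → X
    (3,9)@(7, 19): e=[20,74,2] → X
  covered (12 px):
    . . . . .
    . . . . .
    . . . . .
    . . . . .
    . . . . .
    . X . . .
    . X X . .
    . X X . .
    X X X . .
    . X X X .
    . . . X .
    . . . . .
T1:
  2·area = 40
  edge (0, 20)→(6, 10): d=(6,-10) inclusive
  edge (6, 10)→(10, 10): d=(4,0) inclusive
  edge (10, 10)→(0, 20): d=(-10,10) inclusive
    (4,2)@(9, 5): e=[0,-20,60] → .  [on edge]
    (3,5)@(7, 11): e=[16,4,20] → X
    (4,5)@(9, 11): e=[36,4,0] → X  [on edge]
    (2,6)@(5, 13): e=[8,12,20] → X
    (3,6)@(7, 13): e=[28,12,0] → X  [on edge]
    (4,6)@(9, 13): e=[48,12,-20] → .
    (1,7)@(3, 15): e=[0,20,20] → X  [on edge]
    (2,7)@(5, 15): e=[20,20,0] → X  [on edge]
    (3,7)@(7, 15): e=[40,20,-20] → .
    (1,8)@(3, 17): e=[12,28,0] → X  [on edge]
    (2,8)@(5, 17): e=[32,28,-20] → .
    (0,9)@(1, 19): e=[4,36,0] → X  [on edge]
  covered (8 px):
    . . . . .
    . . . . .
    . . . . .
    . . . . .
    . . . . .
    . . . X X
    . . X X .
    . X X . .
    . X . . .
    X . . . .
    . . . . .
    . . . . .
T2:
  2·area = 16  (B↔C swapped to make it positive)
  edge (0, 2)→(8, 24): d=(8,22) inclusive
  edge (8, 24)→(0, 4): d=(-8,-20) inclusive
  edge (0, 4)→(0, 2): d=(0,-2) inclusive
    (0,2)@(1, 5): e=[2,12,2] → X
    (1,2)@(3, 5): e=[-42,52,6] → .
    (0,3)@(1, 7): e=[18,-4,2] → .
    (1,5)@(3, 11): e=[6,4,6] → X
    (2,5)@(5, 11): e=[-38,44,10] → .
    (1,6)@(3, 13): e=[22,-12,6] → .
  covered (2 px):
    . . . . .
    . . . . .
    X . . . .
    . . . . .
    . . . . .
    . X . . .
    . . . . .
    . . . . .
    . . . . .
    . . . . .
    . . . . .
    . . . . .

Answer: "outside"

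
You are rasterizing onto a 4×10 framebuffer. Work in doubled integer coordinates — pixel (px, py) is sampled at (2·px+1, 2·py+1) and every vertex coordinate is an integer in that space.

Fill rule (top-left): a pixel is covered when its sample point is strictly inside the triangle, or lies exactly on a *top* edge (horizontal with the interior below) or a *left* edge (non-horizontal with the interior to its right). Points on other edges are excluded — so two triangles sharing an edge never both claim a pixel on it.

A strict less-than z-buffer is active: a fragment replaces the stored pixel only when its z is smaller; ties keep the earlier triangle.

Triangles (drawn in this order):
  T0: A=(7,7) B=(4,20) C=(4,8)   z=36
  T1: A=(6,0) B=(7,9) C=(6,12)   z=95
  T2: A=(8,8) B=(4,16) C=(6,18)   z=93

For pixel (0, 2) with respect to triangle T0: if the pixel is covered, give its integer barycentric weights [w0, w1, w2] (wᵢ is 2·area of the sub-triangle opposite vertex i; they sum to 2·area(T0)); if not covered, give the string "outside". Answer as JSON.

T0:
  2·area = 36
  edge (7, 7)→(4, 20): d=(-3,13) right/bottom  bias=-1
  edge (4, 20)→(4, 8): d=(0,-12) top-left  bias=+0
  edge (4, 8)→(7, 7): d=(3,-1) top-left  bias=+0
    (3,3)@(7, 7): e=[0,36,0] → ·  [on edge]
    (0,4)@(1, 9): e=[72,-36,0] → ·  [on edge]
    (2,4)@(5, 9): e=[20,12,4] → #
    (3,4)@(7, 9): e=[-6,36,6] → ·
    (2,5)@(5, 11): e=[14,12,10] → #
    (3,5)@(7, 11): e=[-12,36,12] → ·
    (2,6)@(5, 13): e=[8,12,16] → #
    (3,6)@(7, 13): e=[-18,36,18] → ·
    (2,7)@(5, 15): e=[2,12,22] → #
    (3,7)@(7, 15): e=[-24,36,24] → ·
    (2,8)@(5, 17): e=[-4,12,28] → ·
  covered (4 px):
    · · · ·
    · · · ·
    · · · ·
    · · · ·
    · · # ·
    · · # ·
    · · # ·
    · · # ·
    · · · ·
    · · · ·
T1:
  2·area = 12
  edge (6, 0)→(7, 9): d=(1,9) right/bottom  bias=-1
  edge (7, 9)→(6, 12): d=(-1,3) right/bottom  bias=-1
  edge (6, 12)→(6, 0): d=(0,-12) top-left  bias=+0
    (3,4)@(7, 9): e=[0,0,12] → ·  [on edge]
    (2,7)@(5, 15): e=[24,0,-12] → ·  [on edge]
  covered (0 px):
    · · · ·
    · · · ·
    · · · ·
    · · · ·
    · · · ·
    · · · ·
    · · · ·
    · · · ·
    · · · ·
    · · · ·
T2:
  2·area = 24  (B↔C swapped to make it positive)
  edge (8, 8)→(6, 18): d=(-2,10) right/bottom  bias=-1
  edge (6, 18)→(4, 16): d=(-2,-2) top-left  bias=+0
  edge (4, 16)→(8, 8): d=(4,-8) top-left  bias=+0
    (3,5)@(7, 11): e=[4,16,4] → #
    (0,6)@(1, 13): e=[60,0,-36] → ·  [on edge]
    (3,6)@(7, 13): e=[0,12,12] → ·  [on edge]
    (1,7)@(3, 15): e=[36,0,-12] → ·  [on edge]
    (2,7)@(5, 15): e=[16,4,4] → #
    (3,7)@(7, 15): e=[-4,8,20] → ·
    (2,8)@(5, 17): e=[12,0,12] → #  [on edge]
    (3,8)@(7, 17): e=[-8,4,28] → ·
    (2,9)@(5, 19): e=[8,-4,20] → ·
    (3,9)@(7, 19): e=[-12,0,36] → ·  [on edge]
  covered (3 px):
    · · · ·
    · · · ·
    · · · ·
    · · · ·
    · · · ·
    · · · #
    · · · ·
    · · # ·
    · · # ·
    · · · ·

Final: "outside"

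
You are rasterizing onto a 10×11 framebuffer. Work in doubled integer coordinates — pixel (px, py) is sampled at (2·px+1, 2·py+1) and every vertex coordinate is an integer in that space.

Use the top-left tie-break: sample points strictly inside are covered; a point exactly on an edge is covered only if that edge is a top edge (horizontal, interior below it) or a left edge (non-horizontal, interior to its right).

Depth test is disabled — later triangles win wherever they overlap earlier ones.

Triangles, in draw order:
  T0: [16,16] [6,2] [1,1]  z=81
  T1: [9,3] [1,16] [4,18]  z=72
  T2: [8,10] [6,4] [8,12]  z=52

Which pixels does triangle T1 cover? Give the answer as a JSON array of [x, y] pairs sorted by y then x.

T0:
  2·area = 60  (B↔C swapped to make it positive)
  edge (16, 16)→(1, 1): d=(-15,-15) top-left  bias=+0
  edge (1, 1)→(6, 2): d=(5,1) right/bottom  bias=-1
  edge (6, 2)→(16, 16): d=(10,14) right/bottom  bias=-1
    (0,0)@(1, 1): e=[0,0,60] → ·  [on edge]
    (1,1)@(3, 3): e=[0,8,52] → #  [on edge]
    (2,1)@(5, 3): e=[30,6,24] → #
    (3,1)@(7, 3): e=[60,4,-4] → ·
    (5,1)@(11, 3): e=[120,0,-60] → ·  [on edge]
    (1,2)@(3, 5): e=[-30,18,72] → ·
    (2,2)@(5, 5): e=[0,16,44] → #  [on edge]
    (3,2)@(7, 5): e=[30,14,16] → #
    (4,2)@(9, 5): e=[60,12,-12] → ·
    (2,3)@(5, 7): e=[-30,26,64] → ·
    (3,3)@(7, 7): e=[0,24,36] → #  [on edge]
    (4,3)@(9, 7): e=[30,22,8] → #
    (4,4)@(9, 9): e=[0,32,28] → #  [on edge]
    (5,4)@(11, 9): e=[30,30,0] → ·  [on edge]
    (5,5)@(11, 11): e=[0,40,20] → #  [on edge]
    (6,6)@(13, 13): e=[0,48,12] → #  [on edge]
    (7,7)@(15, 15): e=[0,56,4] → #  [on edge]
    (8,8)@(17, 17): e=[0,64,-4] → ·  [on edge]
    (9,9)@(19, 19): e=[0,72,-12] → ·  [on edge]
  covered (10 px):
    · · · · · · · · · ·
    · # # · · · · · · ·
    · · # # · · · · · ·
    · · · # # · · · · ·
    · · · · # · · · · ·
    · · · · · # · · · ·
    · · · · · · # · · ·
    · · · · · · · # · ·
    · · · · · · · · · ·
    · · · · · · · · · ·
    · · · · · · · · · ·
T1:
  2·area = 55  (B↔C swapped to make it positive)
  edge (9, 3)→(4, 18): d=(-5,15) right/bottom  bias=-1
  edge (4, 18)→(1, 16): d=(-3,-2) top-left  bias=+0
  edge (1, 16)→(9, 3): d=(8,-13) top-left  bias=+0
    (4,1)@(9, 3): e=[0,55,0] → ·  [on edge]
    (3,3)@(7, 7): e=[10,39,6] → #
    (4,3)@(9, 7): e=[-20,43,32] → ·
    (3,4)@(7, 9): e=[0,33,22] → ·  [on edge]
    (2,5)@(5, 11): e=[20,23,12] → #
    (3,5)@(7, 11): e=[-10,27,38] → ·
    (1,6)@(3, 13): e=[40,13,2] → #
    (3,6)@(7, 13): e=[-20,21,54] → ·
    (1,7)@(3, 15): e=[30,7,18] → #
    (2,7)@(5, 15): e=[0,11,44] → ·  [on edge]
    (1,8)@(3, 17): e=[20,1,34] → #
    (2,8)@(5, 17): e=[-10,5,60] → ·
    (1,10)@(3, 21): e=[0,-11,66] → ·  [on edge]
  covered (6 px):
    · · · · · · · · · ·
    · · · · · · · · · ·
    · · · · · · · · · ·
    · · · # · · · · · ·
    · · · · · · · · · ·
    · · # · · · · · · ·
    · # # · · · · · · ·
    · # · · · · · · · ·
    · # · · · · · · · ·
    · · · · · · · · · ·
    · · · · · · · · · ·
T2:
  2·area = 4  (B↔C swapped to make it positive)
  edge (8, 10)→(8, 12): d=(0,2) right/bottom  bias=-1
  edge (8, 12)→(6, 4): d=(-2,-8) top-left  bias=+0
  edge (6, 4)→(8, 10): d=(2,6) right/bottom  bias=-1
    (2,0)@(5, 1): e=[6,-2,0] → ·  [on edge]
    (3,3)@(7, 7): e=[2,2,0] → ·  [on edge]
    (4,6)@(9, 13): e=[-2,6,0] → ·  [on edge]
    (5,9)@(11, 19): e=[-6,10,0] → ·  [on edge]
  covered (0 px):
    · · · · · · · · · ·
    · · · · · · · · · ·
    · · · · · · · · · ·
    · · · · · · · · · ·
    · · · · · · · · · ·
    · · · · · · · · · ·
    · · · · · · · · · ·
    · · · · · · · · · ·
    · · · · · · · · · ·
    · · · · · · · · · ·
    · · · · · · · · · ·

Final: [[3,3],[2,5],[1,6],[2,6],[1,7],[1,8]]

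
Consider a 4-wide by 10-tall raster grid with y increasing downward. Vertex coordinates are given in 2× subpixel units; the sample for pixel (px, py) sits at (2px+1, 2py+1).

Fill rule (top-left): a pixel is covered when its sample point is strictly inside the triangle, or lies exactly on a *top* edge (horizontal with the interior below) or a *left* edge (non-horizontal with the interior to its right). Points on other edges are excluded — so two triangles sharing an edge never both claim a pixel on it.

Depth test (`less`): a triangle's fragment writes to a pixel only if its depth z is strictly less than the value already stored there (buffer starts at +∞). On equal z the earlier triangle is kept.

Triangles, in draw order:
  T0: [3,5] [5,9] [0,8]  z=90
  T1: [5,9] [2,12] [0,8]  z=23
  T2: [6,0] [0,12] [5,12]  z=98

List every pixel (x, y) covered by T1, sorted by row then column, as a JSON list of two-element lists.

T0:
  2·area = 18
  edge (3, 5)→(5, 9): d=(2,4) right/bottom  bias=-1
  edge (5, 9)→(0, 8): d=(-5,-1) top-left  bias=+0
  edge (0, 8)→(3, 5): d=(3,-3) top-left  bias=+0
    (0,0)@(1, 1): e=[0,36,-18] → ·  [on edge]
    (3,0)@(7, 1): e=[-24,42,0] → ·  [on edge]
    (2,1)@(5, 3): e=[-12,30,0] → ·  [on edge]
    (1,2)@(3, 5): e=[0,18,0] → ·  [on edge]
    (0,3)@(1, 7): e=[12,6,0] → █  [on edge]
    (1,3)@(3, 7): e=[4,8,6] → █
    (2,3)@(5, 7): e=[-4,10,12] → ·
    (0,4)@(1, 9): e=[16,-4,6] → ·
    (1,4)@(3, 9): e=[8,-2,12] → ·
    (2,4)@(5, 9): e=[0,0,18] → ·  [on edge]
    (3,6)@(7, 13): e=[0,-18,36] → ·  [on edge]
  covered (2 px):
    · · · ·
    · · · ·
    · · · ·
    █ █ · ·
    · · · ·
    · · · ·
    · · · ·
    · · · ·
    · · · ·
    · · · ·
T1:
  2·area = 18
  edge (5, 9)→(2, 12): d=(-3,3) right/bottom  bias=-1
  edge (2, 12)→(0, 8): d=(-2,-4) top-left  bias=+0
  edge (0, 8)→(5, 9): d=(5,1) right/bottom  bias=-1
    (3,3)@(7, 7): e=[0,30,-12] → ·  [on edge]
    (0,4)@(1, 9): e=[12,2,4] → █
    (1,4)@(3, 9): e=[6,10,2] → █
    (2,4)@(5, 9): e=[0,18,0] → ·  [on edge]
    (0,5)@(1, 11): e=[6,-2,14] → ·
    (1,5)@(3, 11): e=[0,6,12] → ·  [on edge]
    (0,6)@(1, 13): e=[0,-6,24] → ·  [on edge]
  covered (2 px):
    · · · ·
    · · · ·
    · · · ·
    · · · ·
    █ █ · ·
    · · · ·
    · · · ·
    · · · ·
    · · · ·
    · · · ·
T2:
  2·area = 60  (B↔C swapped to make it positive)
  edge (6, 0)→(5, 12): d=(-1,12) right/bottom  bias=-1
  edge (5, 12)→(0, 12): d=(-5,0) right/bottom  bias=-1
  edge (0, 12)→(6, 0): d=(6,-12) top-left  bias=+0
    (2,1)@(5, 3): e=[9,45,6] → █
    (3,1)@(7, 3): e=[-15,45,30] → ·
    (2,2)@(5, 5): e=[7,35,18] → █
    (3,2)@(7, 5): e=[-17,35,42] → ·
    (1,3)@(3, 7): e=[29,25,6] → █
    (3,3)@(7, 7): e=[-19,25,54] → ·
    (1,4)@(3, 9): e=[27,15,18] → █
    (3,4)@(7, 9): e=[-21,15,66] → ·
    (0,5)@(1, 11): e=[49,5,6] → █
    (3,5)@(7, 11): e=[-23,5,78] → ·
    (0,6)@(1, 13): e=[47,-5,18] → ·
    (1,6)@(3, 13): e=[23,-5,42] → ·
  covered (9 px):
    · · · ·
    · · █ ·
    · · █ ·
    · █ █ ·
    · █ █ ·
    █ █ █ ·
    · · · ·
    · · · ·
    · · · ·
    · · · ·

Answer: [[0,4],[1,4]]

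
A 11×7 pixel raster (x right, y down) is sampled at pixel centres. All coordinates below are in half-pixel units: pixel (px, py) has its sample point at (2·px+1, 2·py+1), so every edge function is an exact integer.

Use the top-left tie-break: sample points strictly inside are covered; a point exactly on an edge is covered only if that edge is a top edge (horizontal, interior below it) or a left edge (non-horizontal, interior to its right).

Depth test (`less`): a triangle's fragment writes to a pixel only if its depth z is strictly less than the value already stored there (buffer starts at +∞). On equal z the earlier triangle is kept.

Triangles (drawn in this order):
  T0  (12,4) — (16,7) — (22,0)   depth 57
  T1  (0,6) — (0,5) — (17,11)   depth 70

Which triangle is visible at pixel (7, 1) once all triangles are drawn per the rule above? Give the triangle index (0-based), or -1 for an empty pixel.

T0:
  2·area = 46  (B↔C swapped to make it positive)
  edge (12, 4)→(22, 0): d=(10,-4) top-left  bias=+0
  edge (22, 0)→(16, 7): d=(-6,7) right/bottom  bias=-1
  edge (16, 7)→(12, 4): d=(-4,-3) top-left  bias=+0
    (10,0)@(21, 1): e=[6,1,39] → #
    (7,1)@(15, 3): e=[2,31,13] → #
    (8,1)@(17, 3): e=[10,17,19] → #
    (9,1)@(19, 3): e=[18,3,25] → #
    (10,1)@(21, 3): e=[26,-11,31] → ·
    (7,2)@(15, 5): e=[22,19,5] → #
    (9,2)@(19, 5): e=[38,-9,17] → ·
    (7,3)@(15, 7): e=[42,7,-3] → ·
    (8,3)@(17, 7): e=[50,-7,3] → ·
  covered (6 px):
    · · · · · · · · · · #
    · · · · · · · # # # ·
    · · · · · · · # # · ·
    · · · · · · · · · · ·
    · · · · · · · · · · ·
    · · · · · · · · · · ·
    · · · · · · · · · · ·
T1:
  2·area = 17
  edge (0, 6)→(0, 5): d=(0,-1) top-left  bias=+0
  edge (0, 5)→(17, 11): d=(17,6) right/bottom  bias=-1
  edge (17, 11)→(0, 6): d=(-17,-5) top-left  bias=+0
    (2,3)@(5, 7): e=[5,4,8] → #
    (3,3)@(7, 7): e=[7,-8,18] → ·
    (2,4)@(5, 9): e=[5,38,-26] → ·
    (5,4)@(11, 9): e=[11,2,4] → #
    (6,4)@(13, 9): e=[13,-10,14] → ·
    (5,5)@(11, 11): e=[11,36,-30] → ·
    (8,5)@(17, 11): e=[17,0,0] → ·  [on edge]
  covered (2 px):
    · · · · · · · · · · ·
    · · · · · · · · · · ·
    · · · · · · · · · · ·
    · · # · · · · · · · ·
    · · · · · # · · · · ·
    · · · · · · · · · · ·
    · · · · · · · · · · ·

Z-buffer (winner per pixel, '.' = empty):
  . . . . . . . . . . 0
  . . . . . . . 0 0 0 .
  . . . . . . . 0 0 . .
  . . 1 . . . . . . . .
  . . . . . 1 . . . . .
  . . . . . . . . . . .
  . . . . . . . . . . .

Final: 0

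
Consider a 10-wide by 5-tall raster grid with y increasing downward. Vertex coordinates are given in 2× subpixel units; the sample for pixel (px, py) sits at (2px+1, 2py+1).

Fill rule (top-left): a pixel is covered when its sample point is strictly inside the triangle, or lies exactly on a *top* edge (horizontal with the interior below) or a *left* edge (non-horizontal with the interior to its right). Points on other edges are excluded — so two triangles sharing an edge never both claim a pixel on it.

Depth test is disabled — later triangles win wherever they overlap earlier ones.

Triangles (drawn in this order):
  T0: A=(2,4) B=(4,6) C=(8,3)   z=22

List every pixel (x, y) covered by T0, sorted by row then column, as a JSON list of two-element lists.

T0:
  2·area = 14  (B↔C swapped to make it positive)
  edge (2, 4)→(8, 3): d=(6,-1) top-left  bias=+0
  edge (8, 3)→(4, 6): d=(-4,3) right/bottom  bias=-1
  edge (4, 6)→(2, 4): d=(-2,-2) top-left  bias=+0
    (0,1)@(1, 3): e=[-7,21,0] → .  [on edge]
    (1,2)@(3, 5): e=[7,7,0] → X  [on edge]
    (2,2)@(5, 5): e=[9,1,4] → X
    (3,2)@(7, 5): e=[11,-5,8] → .
    (1,3)@(3, 7): e=[19,-1,-4] → .
    (2,3)@(5, 7): e=[21,-7,0] → .  [on edge]
    (3,4)@(7, 9): e=[35,-21,0] → .  [on edge]
  covered (2 px):
    . . . . . . . . . .
    . . . . . . . . . .
    . X X . . . . . . .
    . . . . . . . . . .
    . . . . . . . . . .

Result: [[1,2],[2,2]]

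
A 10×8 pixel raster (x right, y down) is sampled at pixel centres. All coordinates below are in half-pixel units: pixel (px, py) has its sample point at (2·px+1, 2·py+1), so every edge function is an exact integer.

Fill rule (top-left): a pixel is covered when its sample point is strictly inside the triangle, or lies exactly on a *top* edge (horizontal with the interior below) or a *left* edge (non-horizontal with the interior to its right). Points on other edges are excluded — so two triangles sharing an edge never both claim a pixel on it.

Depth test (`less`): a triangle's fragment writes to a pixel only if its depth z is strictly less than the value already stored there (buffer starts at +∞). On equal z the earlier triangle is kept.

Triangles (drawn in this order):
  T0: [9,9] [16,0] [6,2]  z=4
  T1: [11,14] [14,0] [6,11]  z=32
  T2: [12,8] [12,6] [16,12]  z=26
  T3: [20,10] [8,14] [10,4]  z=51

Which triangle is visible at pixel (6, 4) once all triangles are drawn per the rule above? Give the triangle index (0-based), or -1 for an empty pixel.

T0:
  2·area = 76  (B↔C swapped to make it positive)
  edge (9, 9)→(6, 2): d=(-3,-7) top-left  bias=+0
  edge (6, 2)→(16, 0): d=(10,-2) top-left  bias=+0
  edge (16, 0)→(9, 9): d=(-7,9) right/bottom  bias=-1
    (5,0)@(11, 1): e=[38,0,38] → #  [on edge]
    (6,0)@(13, 1): e=[52,4,20] → #
    (7,0)@(15, 1): e=[66,8,2] → #
    (8,0)@(17, 1): e=[80,12,-16] → ·
    (0,1)@(1, 3): e=[-38,0,114] → ·  [on edge]
    (3,1)@(7, 3): e=[4,12,60] → #
    (4,1)@(9, 3): e=[18,16,42] → #
    (7,1)@(15, 3): e=[60,28,-12] → ·
    (3,2)@(7, 5): e=[-2,32,46] → ·
    (4,2)@(9, 5): e=[12,36,28] → #
    (6,2)@(13, 5): e=[40,44,-8] → ·
    (4,3)@(9, 7): e=[6,56,14] → #
    (4,4)@(9, 9): e=[0,76,0] → ·  [on edge]
  covered (10 px):
    · · · · · # # # · ·
    · · · # # # # · · ·
    · · · · # # · · · ·
    · · · · # · · · · ·
    · · · · · · · · · ·
    · · · · · · · · · ·
    · · · · · · · · · ·
    · · · · · · · · · ·
T1:
  2·area = 79  (B↔C swapped to make it positive)
  edge (11, 14)→(6, 11): d=(-5,-3) top-left  bias=+0
  edge (6, 11)→(14, 0): d=(8,-11) top-left  bias=+0
  edge (14, 0)→(11, 14): d=(-3,14) right/bottom  bias=-1
    (6,1)@(13, 3): e=[61,13,5] → #
    (7,1)@(15, 3): e=[67,35,-23] → ·
    (5,2)@(11, 5): e=[45,7,27] → #
    (6,2)@(13, 5): e=[51,29,-1] → ·
    (4,3)@(9, 7): e=[29,1,49] → #
    (6,3)@(13, 7): e=[41,45,-7] → ·
    (4,4)@(9, 9): e=[19,17,43] → #
    (6,4)@(13, 9): e=[31,61,-13] → ·
    (3,5)@(7, 11): e=[3,11,65] → #
    (6,5)@(13, 11): e=[21,77,-19] → ·
    (3,6)@(7, 13): e=[-7,27,59] → ·
    (4,6)@(9, 13): e=[-1,49,31] → ·
  covered (10 px):
    · · · · · · · · · ·
    · · · · · · # · · ·
    · · · · · # · · · ·
    · · · · # # · · · ·
    · · · · # # · · · ·
    · · · # # # · · · ·
    · · · · · # · · · ·
    · · · · · · · · · ·
T2:
  2·area = 8
  edge (12, 8)→(12, 6): d=(0,-2) top-left  bias=+0
  edge (12, 6)→(16, 12): d=(4,6) right/bottom  bias=-1
  edge (16, 12)→(12, 8): d=(-4,-4) top-left  bias=+0
    (2,0)@(5, 1): e=[-14,22,0] → ·  [on edge]
    (3,1)@(7, 3): e=[-10,18,0] → ·  [on edge]
    (4,2)@(9, 5): e=[-6,14,0] → ·  [on edge]
    (5,3)@(11, 7): e=[-2,10,0] → ·  [on edge]
    (6,4)@(13, 9): e=[2,6,0] → #  [on edge]
    (7,4)@(15, 9): e=[6,-6,8] → ·
    (6,5)@(13, 11): e=[2,14,-8] → ·
    (7,5)@(15, 11): e=[6,2,0] → #  [on edge]
    (8,5)@(17, 11): e=[10,-10,8] → ·
    (7,6)@(15, 13): e=[6,10,-8] → ·
    (8,6)@(17, 13): e=[10,-2,0] → ·  [on edge]
    (9,7)@(19, 15): e=[14,-6,0] → ·  [on edge]
  covered (2 px):
    · · · · · · · · · ·
    · · · · · · · · · ·
    · · · · · · · · · ·
    · · · · · · · · · ·
    · · · · · · # · · ·
    · · · · · · · # · ·
    · · · · · · · · · ·
    · · · · · · · · · ·
T3:
  2·area = 112
  edge (20, 10)→(8, 14): d=(-12,4) right/bottom  bias=-1
  edge (8, 14)→(10, 4): d=(2,-10) top-left  bias=+0
  edge (10, 4)→(20, 10): d=(10,6) right/bottom  bias=-1
    (2,0)@(5, 1): e=[168,-56,0] → ·  [on edge]
    (5,2)@(11, 5): e=[96,12,4] → #
    (6,2)@(13, 5): e=[88,32,-8] → ·
    (5,3)@(11, 7): e=[72,16,24] → #
    (6,3)@(13, 7): e=[64,36,12] → #
    (7,3)@(15, 7): e=[56,56,0] → ·  [on edge]
    (4,4)@(9, 9): e=[56,0,56] → #  [on edge]
    (7,4)@(15, 9): e=[32,60,20] → #
    (8,4)@(17, 9): e=[24,80,8] → #
    (9,4)@(19, 9): e=[16,100,-4] → ·
    (4,5)@(9, 11): e=[32,4,76] → #
    (8,5)@(17, 11): e=[0,84,28] → ·  [on edge]
    (5,6)@(11, 13): e=[0,28,84] → ·  [on edge]
    (2,7)@(5, 15): e=[0,-28,140] → ·  [on edge]
  covered (13 px):
    · · · · · · · · · ·
    · · · · · · · · · ·
    · · · · · # · · · ·
    · · · · · # # · · ·
    · · · · # # # # # ·
    · · · · # # # # · ·
    · · · · # · · · · ·
    · · · · · · · · · ·

Z-buffer (winner per pixel, '.' = empty):
  . . . . . 0 0 0 . .
  . . . 0 0 0 0 . . .
  . . . . 0 0 . . . .
  . . . . 0 1 3 . . .
  . . . . 1 1 2 3 3 .
  . . . 1 1 1 3 2 . .
  . . . . 3 1 . . . .
  . . . . . . . . . .

Answer: 2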